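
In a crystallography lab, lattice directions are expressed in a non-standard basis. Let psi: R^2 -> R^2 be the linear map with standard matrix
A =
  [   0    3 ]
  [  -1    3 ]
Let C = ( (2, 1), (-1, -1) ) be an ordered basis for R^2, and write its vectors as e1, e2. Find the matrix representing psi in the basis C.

The j-th column of [psi]_C is [psi(ej)]_C.
psi(e1) = A e1 = (3, 1) = 2e1 + e2, so column 1 is (2, 1).
Repeating for e2 and assembling the columns gives [[2, -1], [1, 1]].

[[2, -1], [1, 1]]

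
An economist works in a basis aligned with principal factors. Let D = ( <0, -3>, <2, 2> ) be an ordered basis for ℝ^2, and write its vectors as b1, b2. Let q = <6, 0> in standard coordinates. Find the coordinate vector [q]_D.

<2, 3>

Write q = c_1 b1 + c_2 b2 and solve for the c_i.
System: 0c_1 + 2c_2 = 6, -3c_1 + 2c_2 = 0; solving gives c_1 = 2, c_2 = 3.
Check: 2b1 + 3b2 = <6, 0>.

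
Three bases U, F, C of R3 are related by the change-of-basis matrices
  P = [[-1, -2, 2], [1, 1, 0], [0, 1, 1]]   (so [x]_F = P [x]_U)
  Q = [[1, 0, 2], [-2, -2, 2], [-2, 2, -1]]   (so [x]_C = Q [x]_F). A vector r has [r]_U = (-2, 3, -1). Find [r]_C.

(-2, 14, 12)

Apply P to get F-coordinates (-6, 1, 2), then Q to get C-coordinates.
The result is [r]_C = (-2, 14, 12).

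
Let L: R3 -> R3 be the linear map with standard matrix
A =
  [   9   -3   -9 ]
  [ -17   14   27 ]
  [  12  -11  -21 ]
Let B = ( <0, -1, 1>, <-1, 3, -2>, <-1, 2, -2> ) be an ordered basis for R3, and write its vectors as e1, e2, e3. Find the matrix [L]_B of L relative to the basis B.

Let P have columns e1, ..., e3. Then [L]_B = P^(-1) A P.
Here det P = 1, so P^(-1) is integer; computing A P first and then P^(-1)(A P) gives [[2, -3, 2], [3, 2, -1], [3, -2, -2]].

[[2, -3, 2], [3, 2, -1], [3, -2, -2]]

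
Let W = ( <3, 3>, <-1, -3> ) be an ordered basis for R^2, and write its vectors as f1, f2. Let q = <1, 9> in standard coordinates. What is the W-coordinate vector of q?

<-1, -4>

Write q = c_1 f1 + c_2 f2 and solve for the c_i.
System: 3c_1 - c_2 = 1, 3c_1 - 3c_2 = 9; solving gives c_1 = -1, c_2 = -4.
Check: -f1 - 4f2 = <1, 9>.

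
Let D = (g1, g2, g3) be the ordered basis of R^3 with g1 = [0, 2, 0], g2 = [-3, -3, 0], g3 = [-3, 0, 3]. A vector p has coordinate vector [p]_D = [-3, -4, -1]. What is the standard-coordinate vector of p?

By definition p = -3g1 - 4g2 - g3.
Summing componentwise gives [15, 6, -3].

[15, 6, -3]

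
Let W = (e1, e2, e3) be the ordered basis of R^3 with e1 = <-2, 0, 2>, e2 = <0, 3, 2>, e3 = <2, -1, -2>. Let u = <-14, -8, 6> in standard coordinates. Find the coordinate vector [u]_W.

<3, -4, -4>

We seek scalars with c_1 e1 + ... + c_3 e3 = u; equivalently solve M c = u where the columns of M are e1, ..., e3.
Row-reducing the augmented matrix [M | u] gives c = (3, -4, -4).
Check: 3e1 - 4e2 - 4e3 = <-14, -8, 6>.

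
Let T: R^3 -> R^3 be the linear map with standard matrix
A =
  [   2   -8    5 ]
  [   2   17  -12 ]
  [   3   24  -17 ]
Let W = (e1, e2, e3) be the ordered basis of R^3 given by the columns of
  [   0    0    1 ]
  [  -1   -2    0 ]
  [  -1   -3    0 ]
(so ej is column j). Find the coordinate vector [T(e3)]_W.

(0, -1, 2)

Column 3 of [T]_W is the W-coordinate vector of T(e3).
In standard coordinates T(e3) = A e3 = (2, 2, 3).
Converting to W: (2, 2, 3) = 0·e1 - e2 + 2e3, so the coordinate vector is (0, -1, 2).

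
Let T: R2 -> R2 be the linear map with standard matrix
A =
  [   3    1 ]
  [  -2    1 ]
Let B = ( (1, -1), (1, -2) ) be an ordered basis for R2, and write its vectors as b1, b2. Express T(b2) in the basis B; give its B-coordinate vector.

Compute T(b2) = A b2 = (1, -4) in standard coordinates.
Then write this in B-coordinates: solve for y in y_1 b1 + y_2 b2 = (1, -4).
This gives y = (-2, 3), which is column 2 of [T]_B.

(-2, 3)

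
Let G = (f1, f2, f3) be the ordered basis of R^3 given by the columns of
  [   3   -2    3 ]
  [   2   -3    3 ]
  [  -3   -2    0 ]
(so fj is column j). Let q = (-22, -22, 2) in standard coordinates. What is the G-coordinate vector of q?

Write q = c_1 f1 + ... + c_3 f3 and solve for the c_i.
Solving this 3x3 system gives c = (-2, 2, -4).
Check: -2f1 + 2f2 - 4f3 = (-22, -22, 2).

(-2, 2, -4)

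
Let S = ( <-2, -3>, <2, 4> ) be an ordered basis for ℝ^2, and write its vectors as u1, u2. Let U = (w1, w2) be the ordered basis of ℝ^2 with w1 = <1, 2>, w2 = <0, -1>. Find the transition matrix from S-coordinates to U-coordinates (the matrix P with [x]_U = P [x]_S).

[[-2, 2], [-1, 0]]

Let M have columns uj and N have columns wj. Then for every x, N [x]_U = x = M [x]_S, so P = N^(-1) M.
Since det N = -1, N^(-1) has integer entries; multiplying gives P = [[-2, 2], [-1, 0]].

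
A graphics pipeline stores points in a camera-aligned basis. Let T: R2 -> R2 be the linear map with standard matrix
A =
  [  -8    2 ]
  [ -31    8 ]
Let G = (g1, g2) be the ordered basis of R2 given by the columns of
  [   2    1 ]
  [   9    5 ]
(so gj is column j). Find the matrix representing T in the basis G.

With P the matrix whose columns are g1, g2, [T]_G = P^(-1) A P.
Column by column: T(g1) = A g1 = [2, 10]; its G-coordinates [0, 2] give column 1.
Continuing for each basis vector yields [T]_G = [[0, 1], [2, 0]].

[[0, 1], [2, 0]]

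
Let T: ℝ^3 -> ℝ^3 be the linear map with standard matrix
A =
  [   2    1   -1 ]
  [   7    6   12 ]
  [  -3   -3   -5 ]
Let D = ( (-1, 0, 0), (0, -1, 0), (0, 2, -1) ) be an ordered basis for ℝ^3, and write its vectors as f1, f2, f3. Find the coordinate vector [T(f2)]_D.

Compute T(f2) = A f2 = (-1, -6, 3) in standard coordinates.
Then write this in D-coordinates: solve for y in y_1 f1 + ... + y_3 f3 = (-1, -6, 3).
This gives y = (1, 0, -3), which is column 2 of [T]_D.

(1, 0, -3)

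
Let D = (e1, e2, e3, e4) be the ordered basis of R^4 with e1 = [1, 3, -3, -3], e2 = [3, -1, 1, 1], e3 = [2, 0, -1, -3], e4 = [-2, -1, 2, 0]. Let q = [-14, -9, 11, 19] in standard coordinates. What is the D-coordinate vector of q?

[-4, -2, -3, -1]

Write q = c_1 e1 + ... + c_4 e4 and solve for the c_i.
Solving this 4x4 system gives c = (-4, -2, -3, -1).
Check: -4e1 - 2e2 - 3e3 - e4 = [-14, -9, 11, 19].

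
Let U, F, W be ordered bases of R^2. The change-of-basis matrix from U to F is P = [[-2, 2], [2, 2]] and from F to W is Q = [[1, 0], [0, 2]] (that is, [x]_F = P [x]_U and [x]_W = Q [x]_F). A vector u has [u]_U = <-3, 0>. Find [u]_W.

Apply P to get F-coordinates <6, -6>, then Q to get W-coordinates.
The result is [u]_W = <6, -12>.

<6, -12>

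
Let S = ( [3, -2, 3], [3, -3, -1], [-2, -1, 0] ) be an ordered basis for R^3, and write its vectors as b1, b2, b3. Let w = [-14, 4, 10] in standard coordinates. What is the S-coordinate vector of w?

Write w = c_1 b1 + ... + c_3 b3 and solve for the c_i.
Solving this 3x3 system gives c = (2, -4, 4).
Check: 2b1 - 4b2 + 4b3 = [-14, 4, 10].

[2, -4, 4]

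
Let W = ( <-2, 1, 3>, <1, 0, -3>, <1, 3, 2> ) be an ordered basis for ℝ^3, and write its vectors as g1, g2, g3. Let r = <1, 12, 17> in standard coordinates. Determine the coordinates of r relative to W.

<0, -3, 4>

[r]_W is the unique c with M c = r, where M has columns g1, ..., g3.
Solving this 3x3 system gives c = (0, -3, 4).
Check: 0·g1 - 3g2 + 4g3 = <1, 12, 17>.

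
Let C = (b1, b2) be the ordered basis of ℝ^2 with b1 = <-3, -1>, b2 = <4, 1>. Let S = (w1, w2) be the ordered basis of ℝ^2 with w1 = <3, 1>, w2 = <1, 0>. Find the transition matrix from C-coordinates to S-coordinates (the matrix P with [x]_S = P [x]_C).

Let M have columns bj and N have columns wj. Then for every x, N [x]_S = x = M [x]_C, so P = N^(-1) M.
Since det N = -1, N^(-1) has integer entries; multiplying gives P = [[-1, 1], [0, 1]].

[[-1, 1], [0, 1]]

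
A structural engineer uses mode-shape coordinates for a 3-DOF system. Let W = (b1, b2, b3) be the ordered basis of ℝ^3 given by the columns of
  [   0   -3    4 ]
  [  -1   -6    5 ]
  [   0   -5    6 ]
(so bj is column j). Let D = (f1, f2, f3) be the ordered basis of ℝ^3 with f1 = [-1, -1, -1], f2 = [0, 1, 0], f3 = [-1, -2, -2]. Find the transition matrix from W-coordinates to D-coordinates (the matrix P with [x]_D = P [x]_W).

Take x = bj: its W-coordinates are the j-th standard unit vector, so P e_j — column j of P — equals [bj]_D.
b1 = 0·f1 - f2 + 0·f3, giving column 1 = [0, -1, 0]; repeating for each j gives P = [[0, 1, -2], [-1, -1, -1], [0, 2, -2]].

[[0, 1, -2], [-1, -1, -1], [0, 2, -2]]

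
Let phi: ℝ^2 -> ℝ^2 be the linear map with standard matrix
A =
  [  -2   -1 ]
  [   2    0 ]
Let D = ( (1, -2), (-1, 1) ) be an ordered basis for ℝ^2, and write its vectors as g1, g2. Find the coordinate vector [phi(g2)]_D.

Compute phi(g2) = A g2 = (1, -2) in standard coordinates.
Then write this in D-coordinates: solve for y in y_1 g1 + y_2 g2 = (1, -2).
This gives y = (1, 0), which is column 2 of [phi]_D.

(1, 0)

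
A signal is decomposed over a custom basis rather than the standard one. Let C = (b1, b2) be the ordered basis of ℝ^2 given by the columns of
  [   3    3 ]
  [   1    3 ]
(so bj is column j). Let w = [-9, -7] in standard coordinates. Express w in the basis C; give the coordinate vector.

[-1, -2]

Write w = c_1 b1 + c_2 b2 and solve for the c_i.
System: 3c_1 + 3c_2 = -9, c_1 + 3c_2 = -7; solving gives c_1 = -1, c_2 = -2.
Check: -b1 - 2b2 = [-9, -7].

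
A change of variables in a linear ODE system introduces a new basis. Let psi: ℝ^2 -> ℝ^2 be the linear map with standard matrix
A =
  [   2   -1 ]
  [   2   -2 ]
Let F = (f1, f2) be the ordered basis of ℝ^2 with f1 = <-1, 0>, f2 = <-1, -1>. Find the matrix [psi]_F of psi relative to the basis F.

[[0, 1], [2, 0]]

The j-th column of [psi]_F is [psi(fj)]_F.
psi(f1) = A f1 = <-2, -2> = 0·f1 + 2f2, so column 1 is <0, 2>.
Repeating for f2 and assembling the columns gives [[0, 1], [2, 0]].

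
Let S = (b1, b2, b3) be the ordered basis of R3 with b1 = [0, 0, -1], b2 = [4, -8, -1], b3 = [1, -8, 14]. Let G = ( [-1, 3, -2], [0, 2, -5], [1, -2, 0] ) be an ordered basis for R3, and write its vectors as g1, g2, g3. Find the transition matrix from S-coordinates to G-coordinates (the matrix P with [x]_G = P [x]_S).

Let M have columns bj and N have columns gj. Then for every x, N [x]_G = x = M [x]_S, so P = N^(-1) M.
Since det N = -1, N^(-1) has integer entries; multiplying gives P = [[-2, -2, -2], [1, 1, -2], [-2, 2, -1]].

[[-2, -2, -2], [1, 1, -2], [-2, 2, -1]]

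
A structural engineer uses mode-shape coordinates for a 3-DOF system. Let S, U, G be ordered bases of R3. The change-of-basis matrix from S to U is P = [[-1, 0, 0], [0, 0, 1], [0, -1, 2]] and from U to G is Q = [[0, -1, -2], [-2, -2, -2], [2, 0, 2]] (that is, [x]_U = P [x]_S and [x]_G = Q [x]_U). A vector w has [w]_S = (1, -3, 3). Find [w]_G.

(-21, -22, 16)

Composing the changes, [w]_G = Q P [w]_S.
Q P = [[0, 2, -5], [2, 2, -6], [-2, -2, 4]]; applying this to (1, -3, 3) gives (-21, -22, 16).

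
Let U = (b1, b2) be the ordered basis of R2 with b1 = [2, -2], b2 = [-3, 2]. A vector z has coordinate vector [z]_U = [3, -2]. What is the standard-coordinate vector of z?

[12, -10]

The coordinates say z = 3b1 - 2b2; adding the scaled basis vectors gives [12, -10].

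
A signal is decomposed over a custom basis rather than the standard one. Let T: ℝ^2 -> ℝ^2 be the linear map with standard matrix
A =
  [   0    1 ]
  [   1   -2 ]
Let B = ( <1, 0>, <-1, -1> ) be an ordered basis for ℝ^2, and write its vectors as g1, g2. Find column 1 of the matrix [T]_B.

<-1, -1>

Column 1 of [T]_B is the B-coordinate vector of T(g1).
In standard coordinates T(g1) = A g1 = <0, 1>.
Converting to B: <0, 1> = -g1 - g2, so the coordinate vector is <-1, -1>.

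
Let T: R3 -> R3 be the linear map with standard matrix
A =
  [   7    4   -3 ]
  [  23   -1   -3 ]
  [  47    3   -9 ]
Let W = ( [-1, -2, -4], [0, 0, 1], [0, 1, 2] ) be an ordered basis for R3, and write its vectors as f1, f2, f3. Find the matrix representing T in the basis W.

With P the matrix whose columns are f1, ..., f3, [T]_W = P^(-1) A P.
Column by column: T(f1) = A f1 = [-3, -9, -17]; its W-coordinates [3, 1, -3] give column 1.
Continuing for each basis vector yields [T]_W = [[3, 3, 2], [1, -3, -1], [-3, 3, -3]].

[[3, 3, 2], [1, -3, -1], [-3, 3, -3]]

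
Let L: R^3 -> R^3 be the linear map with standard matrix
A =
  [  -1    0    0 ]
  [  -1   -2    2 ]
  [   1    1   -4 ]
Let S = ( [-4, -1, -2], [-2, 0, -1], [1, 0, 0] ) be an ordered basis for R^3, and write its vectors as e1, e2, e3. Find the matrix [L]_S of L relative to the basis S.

The j-th column of [L]_S is [L(ej)]_S.
L(e1) = A e1 = [4, 2, 3] = -2e1 + e2 - 2e3, so column 1 is [-2, 1, -2].
Repeating for e2, e3 and assembling the columns gives [[-2, 0, 1], [1, -2, -3], [-2, -2, -3]].

[[-2, 0, 1], [1, -2, -3], [-2, -2, -3]]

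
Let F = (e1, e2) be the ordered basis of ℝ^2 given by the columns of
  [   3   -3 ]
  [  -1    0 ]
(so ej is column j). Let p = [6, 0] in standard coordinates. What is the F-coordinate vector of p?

[0, -2]

[p]_F is the unique c with M c = p, where M has columns e1, e2.
System: 3c_1 - 3c_2 = 6, -c_1 + 0c_2 = 0; solving gives c_1 = 0, c_2 = -2.
Check: 0·e1 - 2e2 = [6, 0].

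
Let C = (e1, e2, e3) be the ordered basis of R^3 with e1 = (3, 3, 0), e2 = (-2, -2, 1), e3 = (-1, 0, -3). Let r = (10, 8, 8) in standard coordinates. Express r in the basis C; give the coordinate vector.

(4, 2, -2)

We seek scalars with c_1 e1 + ... + c_3 e3 = r; equivalently solve M c = r where the columns of M are e1, ..., e3.
Gaussian elimination on [M | r] yields c = (4, 2, -2).
Check: 4e1 + 2e2 - 2e3 = (10, 8, 8).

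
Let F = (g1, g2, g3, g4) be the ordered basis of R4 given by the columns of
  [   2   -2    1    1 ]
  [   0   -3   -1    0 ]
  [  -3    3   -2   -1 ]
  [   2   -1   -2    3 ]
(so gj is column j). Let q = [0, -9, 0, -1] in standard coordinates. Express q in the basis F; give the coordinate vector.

We seek scalars with c_1 g1 + ... + c_4 g4 = q; equivalently solve M c = q where the columns of M are g1, ..., g4.
Row-reducing the augmented matrix [M | q] gives c = (-1, 2, 3, 3).
Check: -g1 + 2g2 + 3g3 + 3g4 = [0, -9, 0, -1].

[-1, 2, 3, 3]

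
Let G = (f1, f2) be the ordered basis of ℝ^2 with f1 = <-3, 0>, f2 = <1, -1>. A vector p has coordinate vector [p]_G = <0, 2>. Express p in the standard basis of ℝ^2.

<2, -2>

p = M [p]_G, where M has columns f1, f2.
Carrying out the matrix-vector product, p = <2, -2>.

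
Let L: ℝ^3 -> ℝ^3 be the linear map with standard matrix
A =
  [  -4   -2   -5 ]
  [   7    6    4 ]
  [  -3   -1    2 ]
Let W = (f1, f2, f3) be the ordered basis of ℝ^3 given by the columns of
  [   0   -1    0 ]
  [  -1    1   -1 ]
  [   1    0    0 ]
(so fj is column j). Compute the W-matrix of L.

[[3, 2, 1], [3, -2, -2], [2, -3, 3]]

Let P have columns f1, ..., f3. Then [L]_W = P^(-1) A P.
Here det P = 1, so P^(-1) is integer; computing A P first and then P^(-1)(A P) gives [[3, 2, 1], [3, -2, -2], [2, -3, 3]].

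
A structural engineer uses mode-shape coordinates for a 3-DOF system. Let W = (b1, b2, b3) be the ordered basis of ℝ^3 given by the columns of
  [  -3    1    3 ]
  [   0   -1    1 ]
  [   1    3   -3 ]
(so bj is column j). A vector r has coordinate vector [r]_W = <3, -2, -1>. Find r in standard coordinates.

r = M [r]_W, where M has columns b1, ..., b3.
Carrying out the matrix-vector product, r = <-14, 1, 0>.

<-14, 1, 0>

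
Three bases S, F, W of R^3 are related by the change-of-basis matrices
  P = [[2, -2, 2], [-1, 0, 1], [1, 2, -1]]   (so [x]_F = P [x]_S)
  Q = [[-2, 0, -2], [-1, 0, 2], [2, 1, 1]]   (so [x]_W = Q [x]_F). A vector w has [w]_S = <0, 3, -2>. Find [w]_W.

<4, 26, -14>

First [w]_F = P [w]_S = <-10, -2, 8>.
Then [w]_W = Q [w]_F = <4, 26, -14>.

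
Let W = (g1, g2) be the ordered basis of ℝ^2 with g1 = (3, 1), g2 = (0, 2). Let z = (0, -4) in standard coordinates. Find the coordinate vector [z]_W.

Write z = c_1 g1 + c_2 g2 and solve for the c_i.
System: 3c_1 + 0c_2 = 0, c_1 + 2c_2 = -4; solving gives c_1 = 0, c_2 = -2.
Check: 0·g1 - 2g2 = (0, -4).

(0, -2)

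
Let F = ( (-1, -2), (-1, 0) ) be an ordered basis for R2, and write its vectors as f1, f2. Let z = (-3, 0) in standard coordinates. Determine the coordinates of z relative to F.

We seek scalars with c_1 f1 + c_2 f2 = z; equivalently solve M c = z where the columns of M are f1, f2.
System: -c_1 - c_2 = -3, -2c_1 + 0c_2 = 0; solving gives c_1 = 0, c_2 = 3.
Check: 0·f1 + 3f2 = (-3, 0).

(0, 3)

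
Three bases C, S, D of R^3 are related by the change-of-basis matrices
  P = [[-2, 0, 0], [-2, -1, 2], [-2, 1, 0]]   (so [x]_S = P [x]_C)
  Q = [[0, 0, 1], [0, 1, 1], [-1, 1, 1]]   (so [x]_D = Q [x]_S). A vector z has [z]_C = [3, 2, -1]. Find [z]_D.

[-4, -14, -8]

First [z]_S = P [z]_C = [-6, -10, -4].
Then [z]_D = Q [z]_S = [-4, -14, -8].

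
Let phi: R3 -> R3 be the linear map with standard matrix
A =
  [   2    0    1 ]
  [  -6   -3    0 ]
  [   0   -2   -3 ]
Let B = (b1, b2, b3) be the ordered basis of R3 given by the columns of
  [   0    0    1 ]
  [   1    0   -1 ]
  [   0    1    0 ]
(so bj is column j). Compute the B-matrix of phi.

[[-3, 1, -1], [-2, -3, 2], [0, 1, 2]]

Let P have columns b1, ..., b3. Then [phi]_B = P^(-1) A P.
Here det P = 1, so P^(-1) is integer; computing A P first and then P^(-1)(A P) gives [[-3, 1, -1], [-2, -3, 2], [0, 1, 2]].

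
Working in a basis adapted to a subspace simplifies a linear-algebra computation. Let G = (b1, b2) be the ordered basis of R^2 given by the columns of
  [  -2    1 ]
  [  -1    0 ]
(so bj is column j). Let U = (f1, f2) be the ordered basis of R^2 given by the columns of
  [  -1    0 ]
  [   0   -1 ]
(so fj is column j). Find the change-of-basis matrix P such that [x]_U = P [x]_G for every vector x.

Column j of P is [bj]_U, since P maps G-coordinates to U-coordinates.
Expressing b1 in U: b1 = 2f1 + f2, so column 1 of P is (2, 1).
Doing the same for each bj gives P = [[2, -1], [1, 0]].

[[2, -1], [1, 0]]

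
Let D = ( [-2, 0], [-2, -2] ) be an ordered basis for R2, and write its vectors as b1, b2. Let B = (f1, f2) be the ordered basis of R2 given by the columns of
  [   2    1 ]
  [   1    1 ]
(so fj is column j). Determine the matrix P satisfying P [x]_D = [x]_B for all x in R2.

Take x = bj: its D-coordinates are the j-th standard unit vector, so P e_j — column j of P — equals [bj]_B.
b1 = -2f1 + 2f2, giving column 1 = [-2, 2]; repeating for each j gives P = [[-2, 0], [2, -2]].

[[-2, 0], [2, -2]]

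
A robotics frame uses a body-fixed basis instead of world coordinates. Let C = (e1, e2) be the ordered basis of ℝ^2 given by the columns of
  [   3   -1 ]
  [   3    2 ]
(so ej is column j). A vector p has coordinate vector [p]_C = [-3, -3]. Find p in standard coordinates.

[-6, -15]

p = M [p]_C, where M has columns e1, e2.
Carrying out the matrix-vector product, p = [-6, -15].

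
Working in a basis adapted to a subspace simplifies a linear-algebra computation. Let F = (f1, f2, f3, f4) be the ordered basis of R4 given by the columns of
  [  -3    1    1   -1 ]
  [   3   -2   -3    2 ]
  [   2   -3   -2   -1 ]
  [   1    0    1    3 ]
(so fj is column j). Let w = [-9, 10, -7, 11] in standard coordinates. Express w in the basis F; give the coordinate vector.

[3, 4, -1, 3]

We seek scalars with c_1 f1 + ... + c_4 f4 = w; equivalently solve M c = w where the columns of M are f1, ..., f4.
Gaussian elimination on [M | w] yields c = (3, 4, -1, 3).
Check: 3f1 + 4f2 - f3 + 3f4 = [-9, 10, -7, 11].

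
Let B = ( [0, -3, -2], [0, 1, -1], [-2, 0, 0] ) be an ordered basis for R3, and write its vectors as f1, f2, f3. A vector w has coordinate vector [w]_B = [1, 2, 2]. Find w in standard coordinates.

By definition w = f1 + 2f2 + 2f3.
Summing componentwise gives [-4, -1, -4].

[-4, -1, -4]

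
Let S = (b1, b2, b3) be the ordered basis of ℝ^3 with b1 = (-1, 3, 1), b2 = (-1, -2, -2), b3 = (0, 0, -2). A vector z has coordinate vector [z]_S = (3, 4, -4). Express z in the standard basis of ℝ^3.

z = M [z]_S, where M has columns b1, ..., b3.
Carrying out the matrix-vector product, z = (-7, 1, 3).

(-7, 1, 3)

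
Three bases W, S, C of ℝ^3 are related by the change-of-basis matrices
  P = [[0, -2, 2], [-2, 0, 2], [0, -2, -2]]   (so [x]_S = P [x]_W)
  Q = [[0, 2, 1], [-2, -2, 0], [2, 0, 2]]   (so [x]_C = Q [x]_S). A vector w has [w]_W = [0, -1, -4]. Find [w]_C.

[-6, 28, 8]

Apply P to get S-coordinates [-6, -8, 10], then Q to get C-coordinates.
The result is [w]_C = [-6, 28, 8].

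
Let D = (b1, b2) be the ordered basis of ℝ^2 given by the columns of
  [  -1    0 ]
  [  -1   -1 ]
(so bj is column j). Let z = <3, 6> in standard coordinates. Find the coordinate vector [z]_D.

<-3, -3>

We seek scalars with c_1 b1 + c_2 b2 = z; equivalently solve M c = z where the columns of M are b1, b2.
System: -c_1 + 0c_2 = 3, -c_1 - c_2 = 6; solving gives c_1 = -3, c_2 = -3.
Check: -3b1 - 3b2 = <3, 6>.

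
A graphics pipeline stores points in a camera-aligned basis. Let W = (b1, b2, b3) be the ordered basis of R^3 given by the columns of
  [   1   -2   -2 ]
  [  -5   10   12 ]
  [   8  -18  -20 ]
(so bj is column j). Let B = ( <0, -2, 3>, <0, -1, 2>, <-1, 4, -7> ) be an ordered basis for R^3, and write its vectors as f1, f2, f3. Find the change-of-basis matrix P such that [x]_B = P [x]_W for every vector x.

Column j of P is [bj]_B, since P maps W-coordinates to B-coordinates.
Expressing b1 in B: b1 = f1 - f2 - f3, so column 1 of P is <1, -1, -1>.
Doing the same for each bj gives P = [[1, 0, -2], [-1, -2, 0], [-1, 2, 2]].

[[1, 0, -2], [-1, -2, 0], [-1, 2, 2]]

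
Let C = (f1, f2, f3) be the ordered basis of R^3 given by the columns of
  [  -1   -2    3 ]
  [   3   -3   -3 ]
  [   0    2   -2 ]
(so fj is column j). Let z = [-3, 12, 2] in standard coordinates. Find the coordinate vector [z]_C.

[-3, -3, -4]

[z]_C is the unique c with M c = z, where M has columns f1, ..., f3.
Row-reducing the augmented matrix [M | z] gives c = (-3, -3, -4).
Check: -3f1 - 3f2 - 4f3 = [-3, 12, 2].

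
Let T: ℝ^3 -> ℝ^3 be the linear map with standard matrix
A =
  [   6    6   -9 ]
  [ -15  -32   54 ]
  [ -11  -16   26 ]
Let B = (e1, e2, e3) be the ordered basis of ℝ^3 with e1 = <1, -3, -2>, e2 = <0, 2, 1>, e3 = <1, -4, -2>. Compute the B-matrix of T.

[[3, 2, 3], [-3, 0, 1], [3, 1, -3]]

Let P have columns e1, ..., e3. Then [T]_B = P^(-1) A P.
Here det P = 1, so P^(-1) is integer; computing A P first and then P^(-1)(A P) gives [[3, 2, 3], [-3, 0, 1], [3, 1, -3]].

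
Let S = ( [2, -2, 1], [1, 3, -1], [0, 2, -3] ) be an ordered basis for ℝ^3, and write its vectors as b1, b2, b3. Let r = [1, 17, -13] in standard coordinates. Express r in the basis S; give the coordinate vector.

[r]_S is the unique c with M c = r, where M has columns b1, ..., b3.
Row-reducing the augmented matrix [M | r] gives c = (-1, 3, 3).
Check: -b1 + 3b2 + 3b3 = [1, 17, -13].

[-1, 3, 3]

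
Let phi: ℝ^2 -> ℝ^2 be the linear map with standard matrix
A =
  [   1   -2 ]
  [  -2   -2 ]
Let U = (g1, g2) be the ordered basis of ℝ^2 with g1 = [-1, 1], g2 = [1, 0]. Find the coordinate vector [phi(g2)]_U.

Column 2 of [phi]_U is the U-coordinate vector of phi(g2).
In standard coordinates phi(g2) = A g2 = [1, -2].
Converting to U: [1, -2] = -2g1 - g2, so the coordinate vector is [-2, -1].

[-2, -1]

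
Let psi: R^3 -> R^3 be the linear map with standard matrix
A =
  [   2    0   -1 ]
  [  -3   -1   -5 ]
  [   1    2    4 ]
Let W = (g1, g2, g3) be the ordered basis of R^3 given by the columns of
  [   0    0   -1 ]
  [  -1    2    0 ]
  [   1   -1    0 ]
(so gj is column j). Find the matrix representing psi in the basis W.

Let P have columns g1, ..., g3. Then [psi]_W = P^(-1) A P.
Here det P = 1, so P^(-1) is integer; computing A P first and then P^(-1)(A P) gives [[0, 3, 1], [-2, 3, 2], [1, -1, 2]].

[[0, 3, 1], [-2, 3, 2], [1, -1, 2]]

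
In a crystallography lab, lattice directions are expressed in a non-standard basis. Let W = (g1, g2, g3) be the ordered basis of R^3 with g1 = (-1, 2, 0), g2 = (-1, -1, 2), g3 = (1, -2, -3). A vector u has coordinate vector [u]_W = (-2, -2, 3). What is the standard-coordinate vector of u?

The coordinates say u = -2g1 - 2g2 + 3g3; adding the scaled basis vectors gives (7, -8, -13).

(7, -8, -13)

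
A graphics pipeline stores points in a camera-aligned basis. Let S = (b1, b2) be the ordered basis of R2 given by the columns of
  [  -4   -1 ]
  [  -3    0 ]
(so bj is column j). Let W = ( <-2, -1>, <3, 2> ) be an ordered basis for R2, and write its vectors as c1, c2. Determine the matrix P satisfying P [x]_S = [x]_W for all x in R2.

Take x = bj: its S-coordinates are the j-th standard unit vector, so P e_j — column j of P — equals [bj]_W.
b1 = -c1 - 2c2, giving column 1 = <-1, -2>; repeating for each j gives P = [[-1, 2], [-2, 1]].

[[-1, 2], [-2, 1]]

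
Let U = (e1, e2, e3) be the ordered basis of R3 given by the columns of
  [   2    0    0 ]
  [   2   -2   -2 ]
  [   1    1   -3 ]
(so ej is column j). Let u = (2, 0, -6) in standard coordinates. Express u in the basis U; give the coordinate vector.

We seek scalars with c_1 e1 + ... + c_3 e3 = u; equivalently solve M c = u where the columns of M are e1, ..., e3.
Row-reducing the augmented matrix [M | u] gives c = (1, -1, 2).
Check: e1 - e2 + 2e3 = (2, 0, -6).

(1, -1, 2)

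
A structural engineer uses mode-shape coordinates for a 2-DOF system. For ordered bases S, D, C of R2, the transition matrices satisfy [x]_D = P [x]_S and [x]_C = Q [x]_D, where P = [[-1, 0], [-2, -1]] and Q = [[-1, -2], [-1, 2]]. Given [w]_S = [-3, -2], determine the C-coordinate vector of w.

[-19, 13]

Composing the changes, [w]_C = Q P [w]_S.
Q P = [[5, 2], [-3, -2]]; applying this to [-3, -2] gives [-19, 13].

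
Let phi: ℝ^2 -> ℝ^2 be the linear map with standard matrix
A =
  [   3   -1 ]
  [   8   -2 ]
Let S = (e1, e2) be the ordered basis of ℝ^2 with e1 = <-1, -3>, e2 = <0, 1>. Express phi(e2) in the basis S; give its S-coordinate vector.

Column 2 of [phi]_S is the S-coordinate vector of phi(e2).
In standard coordinates phi(e2) = A e2 = <-1, -2>.
Converting to S: <-1, -2> = e1 + e2, so the coordinate vector is <1, 1>.

<1, 1>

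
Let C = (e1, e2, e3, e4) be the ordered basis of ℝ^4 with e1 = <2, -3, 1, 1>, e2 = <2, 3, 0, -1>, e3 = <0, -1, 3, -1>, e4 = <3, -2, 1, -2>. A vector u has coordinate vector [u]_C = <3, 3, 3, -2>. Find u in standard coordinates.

<6, 1, 10, 1>

By definition u = 3e1 + 3e2 + 3e3 - 2e4.
Summing componentwise gives <6, 1, 10, 1>.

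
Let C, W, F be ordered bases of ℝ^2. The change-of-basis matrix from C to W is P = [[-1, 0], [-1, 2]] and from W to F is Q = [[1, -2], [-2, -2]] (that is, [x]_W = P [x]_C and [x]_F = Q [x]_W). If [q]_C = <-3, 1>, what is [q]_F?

<-7, -16>

Apply P to get W-coordinates <3, 5>, then Q to get F-coordinates.
The result is [q]_F = <-7, -16>.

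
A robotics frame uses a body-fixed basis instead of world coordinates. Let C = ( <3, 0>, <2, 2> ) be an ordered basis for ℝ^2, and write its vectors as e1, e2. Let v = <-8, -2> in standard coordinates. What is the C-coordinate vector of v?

[v]_C is the unique c with M c = v, where M has columns e1, e2.
System: 3c_1 + 2c_2 = -8, 0c_1 + 2c_2 = -2; solving gives c_1 = -2, c_2 = -1.
Check: -2e1 - e2 = <-8, -2>.

<-2, -1>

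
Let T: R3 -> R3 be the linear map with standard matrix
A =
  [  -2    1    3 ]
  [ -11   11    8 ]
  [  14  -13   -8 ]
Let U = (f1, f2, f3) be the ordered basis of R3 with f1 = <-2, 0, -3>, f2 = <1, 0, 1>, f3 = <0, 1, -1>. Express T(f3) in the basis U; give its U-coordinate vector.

Column 3 of [T]_U is the U-coordinate vector of T(f3).
In standard coordinates T(f3) = A f3 = <-2, 3, -5>.
Converting to U: <-2, 3, -5> = 0·f1 - 2f2 + 3f3, so the coordinate vector is <0, -2, 3>.

<0, -2, 3>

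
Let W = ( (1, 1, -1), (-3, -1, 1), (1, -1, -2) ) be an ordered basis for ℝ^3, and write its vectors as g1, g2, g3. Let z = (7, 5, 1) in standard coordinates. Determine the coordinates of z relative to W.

Write z = c_1 g1 + ... + c_3 g3 and solve for the c_i.
Solving this 3x3 system gives c = (0, -3, -2).
Check: 0·g1 - 3g2 - 2g3 = (7, 5, 1).

(0, -3, -2)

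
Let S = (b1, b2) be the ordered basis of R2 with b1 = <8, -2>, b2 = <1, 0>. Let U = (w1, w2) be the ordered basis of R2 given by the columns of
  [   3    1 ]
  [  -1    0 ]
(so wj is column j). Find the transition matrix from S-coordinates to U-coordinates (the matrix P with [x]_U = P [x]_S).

[[2, 0], [2, 1]]

Let M have columns bj and N have columns wj. Then for every x, N [x]_U = x = M [x]_S, so P = N^(-1) M.
Since det N = 1, N^(-1) has integer entries; multiplying gives P = [[2, 0], [2, 1]].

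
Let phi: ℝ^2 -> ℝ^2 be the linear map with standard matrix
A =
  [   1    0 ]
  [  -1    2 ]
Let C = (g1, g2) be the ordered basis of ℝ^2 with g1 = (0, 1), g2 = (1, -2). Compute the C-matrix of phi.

The j-th column of [phi]_C is [phi(gj)]_C.
phi(g1) = A g1 = (0, 2) = 2g1 + 0·g2, so column 1 is (2, 0).
Repeating for g2 and assembling the columns gives [[2, -3], [0, 1]].

[[2, -3], [0, 1]]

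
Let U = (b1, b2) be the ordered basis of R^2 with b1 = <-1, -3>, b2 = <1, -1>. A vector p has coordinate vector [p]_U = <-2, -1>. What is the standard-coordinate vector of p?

The coordinates say p = -2b1 - b2; adding the scaled basis vectors gives <1, 7>.

<1, 7>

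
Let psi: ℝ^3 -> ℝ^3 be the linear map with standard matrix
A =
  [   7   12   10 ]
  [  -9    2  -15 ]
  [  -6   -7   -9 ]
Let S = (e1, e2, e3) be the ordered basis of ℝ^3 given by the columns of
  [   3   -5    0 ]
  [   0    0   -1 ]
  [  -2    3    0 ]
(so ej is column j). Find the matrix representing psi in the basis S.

Let P have columns e1, ..., e3. Then [psi]_S = P^(-1) A P.
Here det P = -1, so P^(-1) is integer; computing A P first and then P^(-1)(A P) gives [[-3, 0, 1], [-2, 1, 3], [-3, 0, 2]].

[[-3, 0, 1], [-2, 1, 3], [-3, 0, 2]]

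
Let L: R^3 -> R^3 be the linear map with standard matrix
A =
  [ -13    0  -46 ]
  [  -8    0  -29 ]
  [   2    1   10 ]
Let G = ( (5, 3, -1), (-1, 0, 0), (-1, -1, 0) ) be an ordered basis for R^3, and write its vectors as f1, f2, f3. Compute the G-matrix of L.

[[-3, 2, 3], [2, -1, 1], [2, -2, 1]]

The j-th column of [L]_G is [L(fj)]_G.
L(f1) = A f1 = (-19, -11, 3) = -3f1 + 2f2 + 2f3, so column 1 is (-3, 2, 2).
Repeating for f2, f3 and assembling the columns gives [[-3, 2, 3], [2, -1, 1], [2, -2, 1]].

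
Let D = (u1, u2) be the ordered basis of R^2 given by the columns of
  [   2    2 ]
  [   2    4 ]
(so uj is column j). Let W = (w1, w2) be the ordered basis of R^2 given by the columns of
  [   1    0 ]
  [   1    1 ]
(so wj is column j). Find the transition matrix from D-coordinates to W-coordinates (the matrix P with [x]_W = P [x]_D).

[[2, 2], [0, 2]]

Column j of P is [uj]_W, since P maps D-coordinates to W-coordinates.
Expressing u1 in W: u1 = 2w1 + 0·w2, so column 1 of P is <2, 0>.
Doing the same for each uj gives P = [[2, 2], [0, 2]].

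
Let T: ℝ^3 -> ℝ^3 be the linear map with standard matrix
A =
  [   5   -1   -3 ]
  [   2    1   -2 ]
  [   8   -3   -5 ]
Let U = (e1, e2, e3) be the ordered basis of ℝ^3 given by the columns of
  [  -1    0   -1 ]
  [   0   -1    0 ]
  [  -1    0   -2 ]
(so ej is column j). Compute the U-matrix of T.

[[1, 1, 0], [0, 1, -2], [1, -2, -1]]

Let P have columns e1, ..., e3. Then [T]_U = P^(-1) A P.
Here det P = -1, so P^(-1) is integer; computing A P first and then P^(-1)(A P) gives [[1, 1, 0], [0, 1, -2], [1, -2, -1]].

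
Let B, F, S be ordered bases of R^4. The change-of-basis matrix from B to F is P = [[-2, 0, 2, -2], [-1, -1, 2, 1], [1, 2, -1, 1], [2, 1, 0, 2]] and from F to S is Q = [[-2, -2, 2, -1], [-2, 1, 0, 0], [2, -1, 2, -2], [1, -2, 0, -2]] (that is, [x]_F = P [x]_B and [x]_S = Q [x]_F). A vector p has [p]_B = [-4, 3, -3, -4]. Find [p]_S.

[13, -29, 57, 54]

Apply P to get F-coordinates [10, -9, 1, -13], then Q to get S-coordinates.
The result is [p]_S = [13, -29, 57, 54].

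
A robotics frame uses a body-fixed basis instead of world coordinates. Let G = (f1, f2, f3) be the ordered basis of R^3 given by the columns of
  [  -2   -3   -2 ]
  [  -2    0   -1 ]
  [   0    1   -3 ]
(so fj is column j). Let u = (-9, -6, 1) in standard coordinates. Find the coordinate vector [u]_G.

(3, 1, 0)

[u]_G is the unique c with M c = u, where M has columns f1, ..., f3.
Gaussian elimination on [M | u] yields c = (3, 1, 0).
Check: 3f1 + f2 + 0·f3 = (-9, -6, 1).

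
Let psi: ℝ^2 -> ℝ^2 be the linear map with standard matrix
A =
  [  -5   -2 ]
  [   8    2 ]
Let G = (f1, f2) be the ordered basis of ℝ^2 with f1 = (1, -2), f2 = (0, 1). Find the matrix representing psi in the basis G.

[[-1, -2], [2, -2]]

With P the matrix whose columns are f1, f2, [psi]_G = P^(-1) A P.
Column by column: psi(f1) = A f1 = (-1, 4); its G-coordinates (-1, 2) give column 1.
Continuing for each basis vector yields [psi]_G = [[-1, -2], [2, -2]].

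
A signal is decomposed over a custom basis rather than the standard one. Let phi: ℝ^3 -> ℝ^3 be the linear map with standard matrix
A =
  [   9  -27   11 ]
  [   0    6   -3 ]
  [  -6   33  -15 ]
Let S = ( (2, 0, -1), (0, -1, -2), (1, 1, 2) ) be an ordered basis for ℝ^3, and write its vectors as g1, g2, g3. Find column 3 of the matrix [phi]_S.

Compute phi(g3) = A g3 = (4, 0, -3) in standard coordinates.
Then write this in S-coordinates: solve for y in y_1 g1 + ... + y_3 g3 = (4, 0, -3).
This gives y = (3, -2, -2), which is column 3 of [phi]_S.

(3, -2, -2)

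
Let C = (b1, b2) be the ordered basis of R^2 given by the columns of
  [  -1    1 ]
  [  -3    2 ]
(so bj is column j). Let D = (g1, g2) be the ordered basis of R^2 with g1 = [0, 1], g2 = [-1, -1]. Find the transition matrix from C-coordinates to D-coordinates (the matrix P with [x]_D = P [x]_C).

Take x = bj: its C-coordinates are the j-th standard unit vector, so P e_j — column j of P — equals [bj]_D.
b1 = -2g1 + g2, giving column 1 = [-2, 1]; repeating for each j gives P = [[-2, 1], [1, -1]].

[[-2, 1], [1, -1]]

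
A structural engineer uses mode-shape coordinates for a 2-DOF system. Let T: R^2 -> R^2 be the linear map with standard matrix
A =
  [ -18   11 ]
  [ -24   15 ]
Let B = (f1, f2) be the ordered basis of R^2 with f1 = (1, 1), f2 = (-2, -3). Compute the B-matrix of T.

[[-3, 3], [2, 0]]

With P the matrix whose columns are f1, f2, [T]_B = P^(-1) A P.
Column by column: T(f1) = A f1 = (-7, -9); its B-coordinates (-3, 2) give column 1.
Continuing for each basis vector yields [T]_B = [[-3, 3], [2, 0]].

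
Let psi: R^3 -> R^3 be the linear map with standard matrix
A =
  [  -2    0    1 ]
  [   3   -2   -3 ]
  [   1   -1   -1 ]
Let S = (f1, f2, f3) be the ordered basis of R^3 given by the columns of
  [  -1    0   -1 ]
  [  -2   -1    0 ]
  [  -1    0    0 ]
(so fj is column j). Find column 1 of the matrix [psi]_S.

[-2, 0, 1]

Compute psi(f1) = A f1 = [1, 4, 2] in standard coordinates.
Then write this in S-coordinates: solve for y in y_1 f1 + ... + y_3 f3 = [1, 4, 2].
This gives y = [-2, 0, 1], which is column 1 of [psi]_S.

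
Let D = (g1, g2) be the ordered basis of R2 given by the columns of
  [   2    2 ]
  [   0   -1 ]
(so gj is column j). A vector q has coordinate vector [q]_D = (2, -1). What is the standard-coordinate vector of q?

(2, 1)

By definition q = 2g1 - g2.
Summing componentwise gives (2, 1).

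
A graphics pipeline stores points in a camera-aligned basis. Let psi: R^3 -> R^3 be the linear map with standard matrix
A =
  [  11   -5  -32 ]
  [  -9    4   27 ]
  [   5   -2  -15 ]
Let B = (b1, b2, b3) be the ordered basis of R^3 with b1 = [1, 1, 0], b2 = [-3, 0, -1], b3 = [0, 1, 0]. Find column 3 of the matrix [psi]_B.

[1, 2, 3]

Compute psi(b3) = A b3 = [-5, 4, -2] in standard coordinates.
Then write this in B-coordinates: solve for y in y_1 b1 + ... + y_3 b3 = [-5, 4, -2].
This gives y = [1, 2, 3], which is column 3 of [psi]_B.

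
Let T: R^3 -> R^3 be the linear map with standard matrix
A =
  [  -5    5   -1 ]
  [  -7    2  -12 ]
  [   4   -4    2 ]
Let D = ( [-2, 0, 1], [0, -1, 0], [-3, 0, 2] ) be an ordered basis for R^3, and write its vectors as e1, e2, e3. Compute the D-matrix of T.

Let P have columns e1, ..., e3. Then [T]_D = P^(-1) A P.
Here det P = 1, so P^(-1) is integer; computing A P first and then P^(-1)(A P) gives [[0, -2, -2], [-2, 2, 3], [-3, 3, -3]].

[[0, -2, -2], [-2, 2, 3], [-3, 3, -3]]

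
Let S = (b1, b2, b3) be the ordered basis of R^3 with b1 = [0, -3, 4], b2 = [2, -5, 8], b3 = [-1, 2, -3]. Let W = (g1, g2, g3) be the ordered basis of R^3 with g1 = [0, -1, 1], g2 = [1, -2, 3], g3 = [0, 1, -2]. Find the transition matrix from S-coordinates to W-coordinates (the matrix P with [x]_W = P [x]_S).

[[2, 0, 0], [0, 2, -1], [-1, -1, 0]]

Let M have columns bj and N have columns gj. Then for every x, N [x]_W = x = M [x]_S, so P = N^(-1) M.
Since det N = -1, N^(-1) has integer entries; multiplying gives P = [[2, 0, 0], [0, 2, -1], [-1, -1, 0]].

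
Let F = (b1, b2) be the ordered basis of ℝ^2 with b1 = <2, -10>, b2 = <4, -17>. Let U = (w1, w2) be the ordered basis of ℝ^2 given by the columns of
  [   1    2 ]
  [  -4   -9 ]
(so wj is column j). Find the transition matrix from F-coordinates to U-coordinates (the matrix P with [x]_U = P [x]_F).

[[-2, 2], [2, 1]]

Take x = bj: its F-coordinates are the j-th standard unit vector, so P e_j — column j of P — equals [bj]_U.
b1 = -2w1 + 2w2, giving column 1 = <-2, 2>; repeating for each j gives P = [[-2, 2], [2, 1]].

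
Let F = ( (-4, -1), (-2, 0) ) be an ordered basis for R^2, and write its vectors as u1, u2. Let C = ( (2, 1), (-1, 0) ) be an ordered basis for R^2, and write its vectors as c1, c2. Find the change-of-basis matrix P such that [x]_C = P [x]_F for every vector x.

Let M have columns uj and N have columns cj. Then for every x, N [x]_C = x = M [x]_F, so P = N^(-1) M.
Since det N = 1, N^(-1) has integer entries; multiplying gives P = [[-1, 0], [2, 2]].

[[-1, 0], [2, 2]]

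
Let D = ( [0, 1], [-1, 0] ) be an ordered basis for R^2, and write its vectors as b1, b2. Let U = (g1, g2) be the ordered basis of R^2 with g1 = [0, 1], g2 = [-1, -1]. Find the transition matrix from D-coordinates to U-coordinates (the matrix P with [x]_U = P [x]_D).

Take x = bj: its D-coordinates are the j-th standard unit vector, so P e_j — column j of P — equals [bj]_U.
b1 = g1 + 0·g2, giving column 1 = [1, 0]; repeating for each j gives P = [[1, 1], [0, 1]].

[[1, 1], [0, 1]]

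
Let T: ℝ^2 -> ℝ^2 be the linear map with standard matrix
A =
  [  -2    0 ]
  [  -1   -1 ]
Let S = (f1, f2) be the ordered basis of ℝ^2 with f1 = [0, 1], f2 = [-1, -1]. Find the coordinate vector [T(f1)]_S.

[-1, 0]

Column 1 of [T]_S is the S-coordinate vector of T(f1).
In standard coordinates T(f1) = A f1 = [0, -1].
Converting to S: [0, -1] = -f1 + 0·f2, so the coordinate vector is [-1, 0].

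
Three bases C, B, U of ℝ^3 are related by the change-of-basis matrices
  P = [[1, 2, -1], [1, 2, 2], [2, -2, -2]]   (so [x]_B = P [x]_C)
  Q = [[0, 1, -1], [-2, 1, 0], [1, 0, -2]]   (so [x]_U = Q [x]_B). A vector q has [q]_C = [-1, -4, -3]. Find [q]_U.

First [q]_B = P [q]_C = [-6, -15, 12].
Then [q]_U = Q [q]_B = [-27, -3, -30].

[-27, -3, -30]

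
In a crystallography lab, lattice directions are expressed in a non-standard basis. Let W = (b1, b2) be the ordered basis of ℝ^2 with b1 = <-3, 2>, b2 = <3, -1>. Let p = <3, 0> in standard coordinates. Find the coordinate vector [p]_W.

<1, 2>

We seek scalars with c_1 b1 + c_2 b2 = p; equivalently solve M c = p where the columns of M are b1, b2.
System: -3c_1 + 3c_2 = 3, 2c_1 - c_2 = 0; solving gives c_1 = 1, c_2 = 2.
Check: b1 + 2b2 = <3, 0>.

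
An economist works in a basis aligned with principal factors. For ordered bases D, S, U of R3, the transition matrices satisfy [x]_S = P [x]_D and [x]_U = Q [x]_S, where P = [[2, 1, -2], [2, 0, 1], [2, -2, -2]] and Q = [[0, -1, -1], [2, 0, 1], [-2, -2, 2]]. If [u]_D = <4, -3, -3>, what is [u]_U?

Composing the changes, [u]_U = Q P [u]_D.
Q P = [[-4, 2, 1], [6, 0, -6], [-4, -6, -2]]; applying this to <4, -3, -3> gives <-25, 42, 8>.

<-25, 42, 8>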